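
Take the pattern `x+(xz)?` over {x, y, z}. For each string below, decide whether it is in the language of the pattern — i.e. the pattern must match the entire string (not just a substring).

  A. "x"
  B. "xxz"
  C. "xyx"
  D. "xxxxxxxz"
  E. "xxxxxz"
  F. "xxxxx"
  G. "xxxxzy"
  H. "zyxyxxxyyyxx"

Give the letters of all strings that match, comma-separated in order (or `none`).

A → match
B → match
C → no match
D → match
E → match
F → match
G → no match
H → no match — must start with "x"

A, B, D, E, F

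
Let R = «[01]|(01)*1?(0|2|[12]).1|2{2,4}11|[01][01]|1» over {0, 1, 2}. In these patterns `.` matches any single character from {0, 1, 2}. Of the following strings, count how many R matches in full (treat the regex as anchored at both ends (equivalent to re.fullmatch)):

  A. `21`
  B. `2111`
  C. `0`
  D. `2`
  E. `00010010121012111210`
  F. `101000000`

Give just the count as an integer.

1

A. `21` → no match
B. `2111` → no match
C. `0` → match
D. `2` → no match
E → no match
F. `101000000` → no match
Total matched: 1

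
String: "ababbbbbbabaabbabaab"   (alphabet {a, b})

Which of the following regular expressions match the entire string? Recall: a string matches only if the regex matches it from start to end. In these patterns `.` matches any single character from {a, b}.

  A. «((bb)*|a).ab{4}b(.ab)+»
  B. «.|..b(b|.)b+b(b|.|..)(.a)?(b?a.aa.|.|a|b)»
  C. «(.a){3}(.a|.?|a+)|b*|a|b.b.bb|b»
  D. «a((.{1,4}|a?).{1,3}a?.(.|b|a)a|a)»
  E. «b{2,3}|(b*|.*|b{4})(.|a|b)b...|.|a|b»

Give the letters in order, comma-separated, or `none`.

A, E

A → match
B → no match
C → no match
D → no match — must end with "a"
E → match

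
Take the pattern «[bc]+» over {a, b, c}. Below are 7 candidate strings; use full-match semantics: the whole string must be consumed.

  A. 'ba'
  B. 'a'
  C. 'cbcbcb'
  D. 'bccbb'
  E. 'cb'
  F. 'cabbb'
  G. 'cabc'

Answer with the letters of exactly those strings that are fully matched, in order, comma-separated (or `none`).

A → no match
B → no match
C → match
D → match
E → match
F → no match
G → no match

C, D, E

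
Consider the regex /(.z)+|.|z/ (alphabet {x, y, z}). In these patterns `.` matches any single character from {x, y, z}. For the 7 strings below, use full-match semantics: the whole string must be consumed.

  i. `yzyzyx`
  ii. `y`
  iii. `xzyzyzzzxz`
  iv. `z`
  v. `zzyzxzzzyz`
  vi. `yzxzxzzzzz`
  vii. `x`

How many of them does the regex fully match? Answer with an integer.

i → no match
ii → match
iii → match
iv → match
v → match
vi → match
vii → match
Total matched: 6

6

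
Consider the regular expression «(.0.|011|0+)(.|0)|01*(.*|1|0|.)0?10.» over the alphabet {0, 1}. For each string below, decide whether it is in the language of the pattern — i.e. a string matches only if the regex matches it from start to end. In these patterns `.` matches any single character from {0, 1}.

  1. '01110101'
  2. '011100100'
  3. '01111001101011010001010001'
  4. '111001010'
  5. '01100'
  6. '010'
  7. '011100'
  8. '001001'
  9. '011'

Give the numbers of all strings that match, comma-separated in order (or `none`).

1 → match
2 → match
3 → no match
4 → no match
5 → match
6 → no match
7 → match
8 → no match
9 → no match

1, 2, 5, 7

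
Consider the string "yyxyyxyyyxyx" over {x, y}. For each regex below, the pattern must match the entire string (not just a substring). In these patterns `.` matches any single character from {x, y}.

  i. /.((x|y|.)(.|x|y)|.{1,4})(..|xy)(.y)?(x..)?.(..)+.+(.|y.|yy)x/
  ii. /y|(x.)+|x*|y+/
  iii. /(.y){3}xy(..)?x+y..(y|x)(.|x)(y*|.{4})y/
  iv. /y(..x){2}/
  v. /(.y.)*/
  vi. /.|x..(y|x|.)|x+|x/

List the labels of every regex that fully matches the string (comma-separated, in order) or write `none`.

i → match
ii → no match
iii → no match — must end with "y"
iv → no match
v → match
vi → no match

i, v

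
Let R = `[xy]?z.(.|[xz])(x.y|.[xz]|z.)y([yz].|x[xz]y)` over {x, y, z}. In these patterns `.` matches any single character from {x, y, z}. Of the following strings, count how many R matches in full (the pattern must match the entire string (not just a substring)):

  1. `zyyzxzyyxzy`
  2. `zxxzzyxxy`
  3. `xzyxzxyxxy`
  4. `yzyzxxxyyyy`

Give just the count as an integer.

2

1 → no match
2 → match
3 → match
4 → no match
Total matched: 2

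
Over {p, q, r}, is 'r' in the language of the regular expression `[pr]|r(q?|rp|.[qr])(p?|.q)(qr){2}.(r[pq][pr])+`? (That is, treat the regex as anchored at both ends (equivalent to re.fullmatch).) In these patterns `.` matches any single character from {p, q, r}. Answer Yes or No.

Yes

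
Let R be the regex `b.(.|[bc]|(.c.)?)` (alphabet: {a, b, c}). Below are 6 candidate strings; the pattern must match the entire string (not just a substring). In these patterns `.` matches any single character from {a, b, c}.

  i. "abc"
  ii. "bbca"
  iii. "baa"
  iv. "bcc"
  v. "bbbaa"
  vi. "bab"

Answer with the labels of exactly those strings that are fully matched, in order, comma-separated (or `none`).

iii, iv, vi

i → no match — must start with "b"
ii → no match
iii → match
iv → match
v → no match
vi → match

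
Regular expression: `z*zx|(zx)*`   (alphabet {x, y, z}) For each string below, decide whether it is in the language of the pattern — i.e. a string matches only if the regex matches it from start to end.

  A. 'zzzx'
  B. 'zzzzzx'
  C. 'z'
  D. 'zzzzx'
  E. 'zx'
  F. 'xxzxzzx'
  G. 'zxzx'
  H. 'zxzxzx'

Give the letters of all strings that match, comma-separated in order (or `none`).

A, B, D, E, G, H

A → match
B → match
C → no match
D → match
E → match
F → no match
G → match
H → match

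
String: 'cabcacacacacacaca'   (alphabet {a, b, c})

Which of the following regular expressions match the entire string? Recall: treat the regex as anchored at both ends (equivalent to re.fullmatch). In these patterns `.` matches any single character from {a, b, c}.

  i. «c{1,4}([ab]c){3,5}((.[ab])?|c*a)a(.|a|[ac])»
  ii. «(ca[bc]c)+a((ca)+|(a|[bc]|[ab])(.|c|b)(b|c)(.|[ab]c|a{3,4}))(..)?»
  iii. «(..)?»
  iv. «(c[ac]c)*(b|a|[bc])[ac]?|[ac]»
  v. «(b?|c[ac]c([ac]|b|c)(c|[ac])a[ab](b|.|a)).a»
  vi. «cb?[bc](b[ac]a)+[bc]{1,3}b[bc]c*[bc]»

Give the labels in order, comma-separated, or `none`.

ii

i → no match
ii → match
iii → no match
iv → no match
v → no match
vi → no match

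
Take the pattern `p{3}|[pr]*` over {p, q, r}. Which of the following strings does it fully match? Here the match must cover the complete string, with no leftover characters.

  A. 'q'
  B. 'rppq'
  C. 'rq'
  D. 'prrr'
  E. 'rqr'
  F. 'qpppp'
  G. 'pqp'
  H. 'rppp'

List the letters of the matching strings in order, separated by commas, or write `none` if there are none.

A → no match
B → no match
C → no match
D → match
E → no match
F → no match
G → no match
H → match

D, H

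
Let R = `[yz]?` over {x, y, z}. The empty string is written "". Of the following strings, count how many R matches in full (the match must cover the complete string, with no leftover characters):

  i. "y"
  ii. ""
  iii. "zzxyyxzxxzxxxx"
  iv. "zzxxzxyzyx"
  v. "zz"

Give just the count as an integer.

2

i → match
ii → match
iii → no match
iv → no match
v → no match
Total matched: 2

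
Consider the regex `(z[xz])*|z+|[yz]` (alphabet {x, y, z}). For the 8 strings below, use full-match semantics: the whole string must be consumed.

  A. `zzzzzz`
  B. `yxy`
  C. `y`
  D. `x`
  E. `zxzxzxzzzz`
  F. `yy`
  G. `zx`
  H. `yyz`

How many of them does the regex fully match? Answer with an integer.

A → match
B → no match
C → match
D → no match
E → match
F → no match
G → match
H → no match
Total matched: 4

4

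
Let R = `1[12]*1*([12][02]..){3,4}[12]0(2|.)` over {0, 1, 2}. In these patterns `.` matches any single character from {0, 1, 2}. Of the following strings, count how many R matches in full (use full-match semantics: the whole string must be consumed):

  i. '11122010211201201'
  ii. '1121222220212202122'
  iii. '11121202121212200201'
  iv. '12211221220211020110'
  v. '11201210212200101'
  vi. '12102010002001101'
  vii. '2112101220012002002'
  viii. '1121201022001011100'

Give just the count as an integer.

4

i → match
ii → no match
iii → no match
iv → no match
v → match
vi → match
vii → no match — must start with '1'
viii → match
Total matched: 4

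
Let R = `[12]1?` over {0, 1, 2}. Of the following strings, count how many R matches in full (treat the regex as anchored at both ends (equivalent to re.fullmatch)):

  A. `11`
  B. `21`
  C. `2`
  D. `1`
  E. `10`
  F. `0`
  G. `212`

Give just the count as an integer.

A → match
B → match
C → match
D → match
E → no match
F → no match
G → no match
Total matched: 4

4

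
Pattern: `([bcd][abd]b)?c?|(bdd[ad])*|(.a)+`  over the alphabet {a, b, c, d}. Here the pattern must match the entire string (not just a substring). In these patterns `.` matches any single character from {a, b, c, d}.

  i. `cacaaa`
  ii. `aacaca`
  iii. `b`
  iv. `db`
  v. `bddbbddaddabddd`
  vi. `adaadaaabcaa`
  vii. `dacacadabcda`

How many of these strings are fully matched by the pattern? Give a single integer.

i → match
ii → match
iii → no match
iv → no match
v → no match
vi → no match
vii → no match
Total matched: 2

2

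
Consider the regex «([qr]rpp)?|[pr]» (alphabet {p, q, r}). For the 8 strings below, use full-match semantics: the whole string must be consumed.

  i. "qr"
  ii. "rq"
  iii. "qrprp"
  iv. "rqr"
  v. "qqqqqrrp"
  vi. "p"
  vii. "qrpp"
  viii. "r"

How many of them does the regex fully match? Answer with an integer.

i → no match
ii → no match
iii → no match
iv → no match
v → no match
vi → match
vii → match
viii → match
Total matched: 3

3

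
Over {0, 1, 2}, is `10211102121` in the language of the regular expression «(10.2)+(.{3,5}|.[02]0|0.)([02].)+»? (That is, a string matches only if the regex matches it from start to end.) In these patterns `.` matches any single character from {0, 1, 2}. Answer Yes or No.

No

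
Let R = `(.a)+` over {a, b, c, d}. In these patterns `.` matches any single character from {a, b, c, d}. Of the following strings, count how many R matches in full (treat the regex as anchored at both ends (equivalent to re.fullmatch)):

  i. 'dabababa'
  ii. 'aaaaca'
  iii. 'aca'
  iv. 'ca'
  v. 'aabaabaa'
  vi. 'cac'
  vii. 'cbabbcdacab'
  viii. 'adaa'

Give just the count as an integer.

3

i → match
ii → match
iii → no match
iv → match
v → no match
vi → no match — must end with 'a'
vii → no match — must end with 'a'
viii → no match
Total matched: 3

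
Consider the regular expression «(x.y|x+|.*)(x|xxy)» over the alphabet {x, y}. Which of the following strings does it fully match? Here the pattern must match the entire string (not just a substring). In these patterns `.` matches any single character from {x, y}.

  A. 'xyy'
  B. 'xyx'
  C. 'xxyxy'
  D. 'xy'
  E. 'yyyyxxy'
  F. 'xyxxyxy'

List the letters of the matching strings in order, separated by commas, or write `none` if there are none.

A → no match
B → match
C → no match
D → no match
E → match
F → no match

B, E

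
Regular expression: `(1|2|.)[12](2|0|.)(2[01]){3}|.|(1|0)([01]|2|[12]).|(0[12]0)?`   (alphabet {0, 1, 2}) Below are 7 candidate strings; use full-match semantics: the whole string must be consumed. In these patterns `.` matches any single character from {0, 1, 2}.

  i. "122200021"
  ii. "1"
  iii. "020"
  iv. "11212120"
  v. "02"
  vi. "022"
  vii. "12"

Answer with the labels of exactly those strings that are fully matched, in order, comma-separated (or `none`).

i → no match
ii → match
iii → match
iv → no match
v → no match
vi → match
vii → no match

ii, iii, vi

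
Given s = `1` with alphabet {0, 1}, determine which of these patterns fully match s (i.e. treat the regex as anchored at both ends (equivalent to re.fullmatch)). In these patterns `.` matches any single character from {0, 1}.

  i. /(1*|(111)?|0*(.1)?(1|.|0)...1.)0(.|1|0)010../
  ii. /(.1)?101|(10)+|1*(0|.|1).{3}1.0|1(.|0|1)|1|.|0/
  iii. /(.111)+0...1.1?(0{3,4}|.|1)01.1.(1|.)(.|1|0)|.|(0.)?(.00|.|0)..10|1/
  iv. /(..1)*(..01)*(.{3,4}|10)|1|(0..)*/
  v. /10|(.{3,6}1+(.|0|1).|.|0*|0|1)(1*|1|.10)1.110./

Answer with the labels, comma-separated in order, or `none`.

i → no match
ii → match
iii → match
iv → match
v → no match

ii, iii, iv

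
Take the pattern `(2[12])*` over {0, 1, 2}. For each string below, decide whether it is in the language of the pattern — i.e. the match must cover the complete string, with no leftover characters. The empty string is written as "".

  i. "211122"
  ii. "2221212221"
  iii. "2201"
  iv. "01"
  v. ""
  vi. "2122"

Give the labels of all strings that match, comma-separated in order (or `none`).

ii, v, vi

i → no match
ii → match
iii → no match
iv → no match
v → match
vi → match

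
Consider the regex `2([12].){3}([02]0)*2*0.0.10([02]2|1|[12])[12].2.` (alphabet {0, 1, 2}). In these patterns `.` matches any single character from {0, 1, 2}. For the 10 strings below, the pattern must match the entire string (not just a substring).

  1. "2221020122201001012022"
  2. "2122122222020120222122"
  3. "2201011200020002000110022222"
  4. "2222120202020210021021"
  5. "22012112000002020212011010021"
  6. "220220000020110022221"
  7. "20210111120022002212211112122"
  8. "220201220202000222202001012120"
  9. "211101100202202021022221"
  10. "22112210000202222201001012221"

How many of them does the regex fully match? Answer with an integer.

5

1 → no match
2 → no match
3 → match
4 → match
5 → no match
6 → no match
7 → no match
8 → match
9 → match
10 → match
Total matched: 5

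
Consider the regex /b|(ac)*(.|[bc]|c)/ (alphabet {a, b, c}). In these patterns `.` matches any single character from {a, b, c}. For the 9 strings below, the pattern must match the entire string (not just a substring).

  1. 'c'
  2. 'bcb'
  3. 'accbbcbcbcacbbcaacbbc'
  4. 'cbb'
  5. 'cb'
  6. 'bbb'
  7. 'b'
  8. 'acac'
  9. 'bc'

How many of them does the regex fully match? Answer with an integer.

2

1. 'c' → match
2. 'bcb' → no match
3 → no match
4. 'cbb' → no match
5. 'cb' → no match
6. 'bbb' → no match
7. 'b' → match
8. 'acac' → no match
9. 'bc' → no match
Total matched: 2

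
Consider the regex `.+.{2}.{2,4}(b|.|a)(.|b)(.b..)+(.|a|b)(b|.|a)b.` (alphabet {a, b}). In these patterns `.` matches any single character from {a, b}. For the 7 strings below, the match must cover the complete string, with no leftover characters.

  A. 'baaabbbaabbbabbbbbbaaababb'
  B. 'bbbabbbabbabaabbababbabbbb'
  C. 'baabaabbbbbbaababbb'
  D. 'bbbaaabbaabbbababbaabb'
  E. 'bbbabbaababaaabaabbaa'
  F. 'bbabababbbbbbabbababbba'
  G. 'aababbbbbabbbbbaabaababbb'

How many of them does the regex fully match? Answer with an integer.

1

A → no match
B → match
C → no match
D → no match
E → no match
F → no match
G → no match
Total matched: 1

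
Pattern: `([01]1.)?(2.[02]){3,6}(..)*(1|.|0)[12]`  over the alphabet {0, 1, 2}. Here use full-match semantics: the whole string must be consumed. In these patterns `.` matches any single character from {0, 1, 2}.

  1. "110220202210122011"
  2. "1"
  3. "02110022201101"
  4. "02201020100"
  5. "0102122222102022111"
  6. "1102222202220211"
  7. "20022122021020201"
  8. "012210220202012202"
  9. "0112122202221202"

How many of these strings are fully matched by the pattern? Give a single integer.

1 → match
2. "1" → no match
3 → no match
4. "02201020100" → no match
5 → match
6 → match
7 → no match
8 → match
9 → match
Total matched: 5

5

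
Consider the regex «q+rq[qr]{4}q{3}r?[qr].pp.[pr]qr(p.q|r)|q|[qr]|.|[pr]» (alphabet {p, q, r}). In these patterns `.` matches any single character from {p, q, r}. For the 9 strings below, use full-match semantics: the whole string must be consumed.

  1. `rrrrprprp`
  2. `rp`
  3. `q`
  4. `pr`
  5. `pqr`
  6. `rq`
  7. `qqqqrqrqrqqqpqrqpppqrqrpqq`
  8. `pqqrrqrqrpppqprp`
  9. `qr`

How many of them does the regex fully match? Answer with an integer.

1 → no match
2 → no match
3 → match
4 → no match
5 → no match
6 → no match
7 → no match
8 → no match
9 → no match
Total matched: 1

1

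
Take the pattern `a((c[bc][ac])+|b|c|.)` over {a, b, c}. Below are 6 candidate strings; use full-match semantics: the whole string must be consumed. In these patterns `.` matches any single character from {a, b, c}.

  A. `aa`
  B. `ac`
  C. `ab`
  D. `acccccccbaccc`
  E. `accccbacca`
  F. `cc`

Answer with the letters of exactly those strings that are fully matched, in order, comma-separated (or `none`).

A, B, C, D, E

A → match
B → match
C → match
D → match
E → match
F → no match — must start with `a`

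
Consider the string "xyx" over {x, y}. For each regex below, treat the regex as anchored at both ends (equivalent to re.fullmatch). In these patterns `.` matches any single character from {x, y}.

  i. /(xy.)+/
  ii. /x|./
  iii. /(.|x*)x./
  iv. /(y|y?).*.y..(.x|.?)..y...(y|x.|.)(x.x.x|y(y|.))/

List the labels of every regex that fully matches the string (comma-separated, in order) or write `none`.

i → match
ii → no match
iii → no match
iv → no match

i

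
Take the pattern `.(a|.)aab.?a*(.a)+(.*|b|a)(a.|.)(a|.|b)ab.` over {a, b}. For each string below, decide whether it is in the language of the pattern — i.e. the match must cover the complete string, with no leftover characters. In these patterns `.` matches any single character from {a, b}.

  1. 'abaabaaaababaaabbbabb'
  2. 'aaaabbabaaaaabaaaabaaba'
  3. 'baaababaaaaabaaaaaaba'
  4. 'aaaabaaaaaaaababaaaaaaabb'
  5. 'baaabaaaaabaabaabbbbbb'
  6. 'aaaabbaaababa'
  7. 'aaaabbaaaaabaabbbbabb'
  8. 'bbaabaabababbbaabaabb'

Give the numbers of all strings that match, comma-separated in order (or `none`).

1 → match
2 → match
3 → match
4 → match
5 → no match
6 → match
7 → match
8 → match

1, 2, 3, 4, 6, 7, 8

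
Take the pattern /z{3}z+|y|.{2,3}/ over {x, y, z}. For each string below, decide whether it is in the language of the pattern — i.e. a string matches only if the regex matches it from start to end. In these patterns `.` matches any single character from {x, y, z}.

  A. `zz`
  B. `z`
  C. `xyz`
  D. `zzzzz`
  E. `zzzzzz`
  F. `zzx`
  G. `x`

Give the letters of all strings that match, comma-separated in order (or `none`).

A, C, D, E, F

A. `zz` → match
B. `z` → no match
C. `xyz` → match
D. `zzzzz` → match
E. `zzzzzz` → match
F. `zzx` → match
G. `x` → no match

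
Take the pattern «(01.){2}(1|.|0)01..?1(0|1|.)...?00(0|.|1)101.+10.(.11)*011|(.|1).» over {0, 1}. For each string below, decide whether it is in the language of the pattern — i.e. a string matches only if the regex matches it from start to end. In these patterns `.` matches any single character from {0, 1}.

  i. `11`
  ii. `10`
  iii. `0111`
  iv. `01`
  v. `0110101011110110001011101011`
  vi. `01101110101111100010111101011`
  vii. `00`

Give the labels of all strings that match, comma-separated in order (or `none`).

i, ii, iv, v, vi, vii

i → match
ii → match
iii → no match
iv → match
v → match
vi → match
vii → match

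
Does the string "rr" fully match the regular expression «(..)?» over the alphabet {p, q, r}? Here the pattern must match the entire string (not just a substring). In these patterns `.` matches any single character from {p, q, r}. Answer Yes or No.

Yes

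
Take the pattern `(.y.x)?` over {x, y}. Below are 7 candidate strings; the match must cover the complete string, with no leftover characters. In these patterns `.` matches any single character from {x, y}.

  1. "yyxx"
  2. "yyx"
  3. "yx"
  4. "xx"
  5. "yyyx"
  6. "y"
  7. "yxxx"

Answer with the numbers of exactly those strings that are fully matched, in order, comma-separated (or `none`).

1, 5

1 → match
2 → no match
3 → no match
4 → no match
5 → match
6 → no match
7 → no match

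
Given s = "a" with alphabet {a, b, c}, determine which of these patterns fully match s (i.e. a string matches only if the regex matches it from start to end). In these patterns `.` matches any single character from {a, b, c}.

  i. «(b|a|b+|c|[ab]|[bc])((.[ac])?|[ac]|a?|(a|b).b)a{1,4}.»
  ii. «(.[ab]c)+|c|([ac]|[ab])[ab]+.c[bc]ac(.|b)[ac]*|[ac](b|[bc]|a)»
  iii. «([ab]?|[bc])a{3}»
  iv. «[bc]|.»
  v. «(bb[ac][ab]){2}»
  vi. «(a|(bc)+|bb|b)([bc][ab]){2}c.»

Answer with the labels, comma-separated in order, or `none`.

iv

i → no match
ii → no match
iii → no match
iv → match
v → no match — must start with "bb"
vi → no match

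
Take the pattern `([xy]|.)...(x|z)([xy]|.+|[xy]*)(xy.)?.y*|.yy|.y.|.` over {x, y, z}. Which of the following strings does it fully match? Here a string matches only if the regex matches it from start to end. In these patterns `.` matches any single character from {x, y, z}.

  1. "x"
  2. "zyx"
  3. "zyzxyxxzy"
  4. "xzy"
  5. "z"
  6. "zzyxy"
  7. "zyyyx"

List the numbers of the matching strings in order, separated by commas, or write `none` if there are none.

1, 2, 5

1 → match
2 → match
3 → no match
4 → no match
5 → match
6 → no match
7 → no match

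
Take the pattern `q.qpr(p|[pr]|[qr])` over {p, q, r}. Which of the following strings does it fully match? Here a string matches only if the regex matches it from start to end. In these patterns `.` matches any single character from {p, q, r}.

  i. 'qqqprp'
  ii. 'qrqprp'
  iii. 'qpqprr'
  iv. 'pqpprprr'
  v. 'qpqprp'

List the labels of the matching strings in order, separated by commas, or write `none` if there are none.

i, ii, iii, v

i. 'qqqprp' → match
ii. 'qrqprp' → match
iii. 'qpqprr' → match
iv. 'pqpprprr' → no match — must start with 'q'
v. 'qpqprp' → match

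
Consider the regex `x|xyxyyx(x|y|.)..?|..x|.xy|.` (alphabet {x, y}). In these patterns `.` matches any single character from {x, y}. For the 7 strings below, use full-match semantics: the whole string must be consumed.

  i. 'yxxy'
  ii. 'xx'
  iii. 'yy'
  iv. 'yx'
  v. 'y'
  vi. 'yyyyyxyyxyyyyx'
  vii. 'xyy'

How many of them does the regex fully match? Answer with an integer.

i → no match
ii → no match
iii → no match
iv → no match
v → match
vi → no match
vii → no match
Total matched: 1

1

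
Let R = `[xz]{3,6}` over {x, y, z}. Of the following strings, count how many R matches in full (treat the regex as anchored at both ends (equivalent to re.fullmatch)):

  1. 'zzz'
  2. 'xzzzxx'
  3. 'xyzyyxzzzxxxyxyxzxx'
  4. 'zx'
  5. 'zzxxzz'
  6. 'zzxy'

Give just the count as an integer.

1. 'zzz' → match
2. 'xzzzxx' → match
3 → no match
4. 'zx' → no match
5. 'zzxxzz' → match
6. 'zzxy' → no match
Total matched: 3

3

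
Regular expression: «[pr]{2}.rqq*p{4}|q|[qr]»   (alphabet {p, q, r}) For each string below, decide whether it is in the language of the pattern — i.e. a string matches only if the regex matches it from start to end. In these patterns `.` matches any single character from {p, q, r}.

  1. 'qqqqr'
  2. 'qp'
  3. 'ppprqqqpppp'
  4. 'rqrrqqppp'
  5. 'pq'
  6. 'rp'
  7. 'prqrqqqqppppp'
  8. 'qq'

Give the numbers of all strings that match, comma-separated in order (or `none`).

3

1 → no match
2 → no match
3 → match
4 → no match
5 → no match
6 → no match
7 → no match
8 → no match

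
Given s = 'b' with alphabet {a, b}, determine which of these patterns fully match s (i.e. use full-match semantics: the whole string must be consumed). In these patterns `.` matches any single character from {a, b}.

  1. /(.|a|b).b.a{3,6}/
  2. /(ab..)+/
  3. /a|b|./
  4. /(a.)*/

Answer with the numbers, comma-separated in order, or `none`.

3

1 → no match — must end with 'a'
2 → no match — must start with 'ab'
3 → match
4 → no match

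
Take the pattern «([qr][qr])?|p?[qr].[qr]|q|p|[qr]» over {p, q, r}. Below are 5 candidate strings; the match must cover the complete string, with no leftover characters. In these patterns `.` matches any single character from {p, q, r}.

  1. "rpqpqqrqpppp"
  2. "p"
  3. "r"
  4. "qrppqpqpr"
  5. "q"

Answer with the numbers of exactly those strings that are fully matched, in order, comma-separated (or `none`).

1 → no match
2 → match
3 → match
4 → no match
5 → match

2, 3, 5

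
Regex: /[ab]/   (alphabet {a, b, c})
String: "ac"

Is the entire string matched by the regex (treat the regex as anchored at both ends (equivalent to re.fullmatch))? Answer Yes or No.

No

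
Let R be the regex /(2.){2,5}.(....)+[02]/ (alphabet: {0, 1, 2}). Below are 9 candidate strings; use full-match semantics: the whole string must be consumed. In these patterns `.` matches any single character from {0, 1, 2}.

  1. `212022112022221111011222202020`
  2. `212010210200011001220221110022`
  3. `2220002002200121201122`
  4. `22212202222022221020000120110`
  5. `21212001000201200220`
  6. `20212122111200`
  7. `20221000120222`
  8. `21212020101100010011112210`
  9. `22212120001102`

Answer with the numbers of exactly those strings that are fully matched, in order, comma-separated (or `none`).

1, 2, 3, 5, 6, 7, 8, 9

1 → match
2 → match
3 → match
4 → no match
5 → match
6 → match
7 → match
8 → match
9 → match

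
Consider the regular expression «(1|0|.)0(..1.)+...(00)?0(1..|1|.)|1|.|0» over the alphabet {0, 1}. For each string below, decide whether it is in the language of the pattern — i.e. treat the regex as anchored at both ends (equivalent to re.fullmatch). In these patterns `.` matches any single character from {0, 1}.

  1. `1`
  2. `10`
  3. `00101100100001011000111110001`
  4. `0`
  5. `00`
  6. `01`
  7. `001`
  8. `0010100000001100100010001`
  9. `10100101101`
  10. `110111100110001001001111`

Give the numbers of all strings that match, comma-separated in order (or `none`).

1 → match
2 → no match
3 → no match
4 → match
5 → no match
6 → no match
7 → no match
8 → no match
9 → no match
10 → no match

1, 4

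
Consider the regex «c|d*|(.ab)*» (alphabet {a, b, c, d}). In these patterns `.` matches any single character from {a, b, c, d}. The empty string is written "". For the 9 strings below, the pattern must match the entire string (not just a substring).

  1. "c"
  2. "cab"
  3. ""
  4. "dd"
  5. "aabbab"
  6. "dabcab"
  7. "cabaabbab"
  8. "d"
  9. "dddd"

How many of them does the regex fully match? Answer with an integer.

1. "c" → match
2. "cab" → match
3. "" → match
4. "dd" → match
5. "aabbab" → match
6. "dabcab" → match
7. "cabaabbab" → match
8. "d" → match
9. "dddd" → match
Total matched: 9

9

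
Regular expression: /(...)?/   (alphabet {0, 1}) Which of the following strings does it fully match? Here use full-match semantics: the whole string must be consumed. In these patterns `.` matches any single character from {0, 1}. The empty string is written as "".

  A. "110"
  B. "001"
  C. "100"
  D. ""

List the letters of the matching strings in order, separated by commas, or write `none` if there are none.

A → match
B → match
C → match
D → match

A, B, C, D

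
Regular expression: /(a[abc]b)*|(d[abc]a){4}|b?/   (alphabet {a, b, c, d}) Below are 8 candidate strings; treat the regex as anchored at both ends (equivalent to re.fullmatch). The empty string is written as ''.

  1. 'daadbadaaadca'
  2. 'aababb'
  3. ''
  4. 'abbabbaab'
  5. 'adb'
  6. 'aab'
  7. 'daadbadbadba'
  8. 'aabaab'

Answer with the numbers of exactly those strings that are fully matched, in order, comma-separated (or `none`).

1 → no match
2 → match
3 → match
4 → match
5 → no match
6 → match
7 → match
8 → match

2, 3, 4, 6, 7, 8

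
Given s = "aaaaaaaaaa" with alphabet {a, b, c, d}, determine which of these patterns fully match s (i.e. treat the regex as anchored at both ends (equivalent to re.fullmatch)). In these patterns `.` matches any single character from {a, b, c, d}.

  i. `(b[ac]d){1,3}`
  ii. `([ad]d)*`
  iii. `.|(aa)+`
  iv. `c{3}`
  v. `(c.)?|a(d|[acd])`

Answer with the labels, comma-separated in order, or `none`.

i → no match — must start with "b"
ii → no match
iii → match
iv → no match — must start with "c"
v → no match

iii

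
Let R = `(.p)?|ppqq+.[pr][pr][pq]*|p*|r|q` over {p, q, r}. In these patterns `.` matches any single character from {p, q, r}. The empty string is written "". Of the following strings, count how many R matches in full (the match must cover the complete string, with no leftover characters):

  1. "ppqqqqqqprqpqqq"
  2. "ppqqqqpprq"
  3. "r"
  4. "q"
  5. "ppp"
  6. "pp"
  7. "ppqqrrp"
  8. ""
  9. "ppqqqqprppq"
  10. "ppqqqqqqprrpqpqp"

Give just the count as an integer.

10

1 → match
2. "ppqqqqpprq" → match
3. "r" → match
4. "q" → match
5. "ppp" → match
6. "pp" → match
7. "ppqqrrp" → match
8. "" → match
9. "ppqqqqprppq" → match
10 → match
Total matched: 10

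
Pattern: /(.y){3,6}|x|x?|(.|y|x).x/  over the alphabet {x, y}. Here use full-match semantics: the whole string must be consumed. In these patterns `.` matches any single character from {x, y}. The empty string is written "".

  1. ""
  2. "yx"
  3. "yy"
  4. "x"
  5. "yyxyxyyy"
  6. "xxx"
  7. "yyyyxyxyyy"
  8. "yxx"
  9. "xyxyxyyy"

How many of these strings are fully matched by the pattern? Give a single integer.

1. "" → match
2. "yx" → no match
3. "yy" → no match
4. "x" → match
5. "yyxyxyyy" → match
6. "xxx" → match
7. "yyyyxyxyyy" → match
8. "yxx" → match
9. "xyxyxyyy" → match
Total matched: 7

7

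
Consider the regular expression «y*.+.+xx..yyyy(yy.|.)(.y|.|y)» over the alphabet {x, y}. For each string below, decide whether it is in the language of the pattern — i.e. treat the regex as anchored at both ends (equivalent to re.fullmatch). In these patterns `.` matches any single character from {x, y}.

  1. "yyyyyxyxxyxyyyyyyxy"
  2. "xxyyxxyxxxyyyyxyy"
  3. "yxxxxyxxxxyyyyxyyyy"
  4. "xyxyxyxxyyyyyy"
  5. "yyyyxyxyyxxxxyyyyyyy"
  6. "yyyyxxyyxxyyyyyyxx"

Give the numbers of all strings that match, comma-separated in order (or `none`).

1, 5, 6

1 → match
2 → no match
3 → no match
4 → no match
5 → match
6 → match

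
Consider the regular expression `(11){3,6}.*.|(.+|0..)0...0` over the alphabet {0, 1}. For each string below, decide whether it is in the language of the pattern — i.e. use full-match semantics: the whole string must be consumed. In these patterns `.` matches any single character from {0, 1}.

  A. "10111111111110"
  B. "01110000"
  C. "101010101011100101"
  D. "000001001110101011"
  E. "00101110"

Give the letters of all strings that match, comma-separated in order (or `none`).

E

A → no match
B → no match
C → no match
D → no match
E → match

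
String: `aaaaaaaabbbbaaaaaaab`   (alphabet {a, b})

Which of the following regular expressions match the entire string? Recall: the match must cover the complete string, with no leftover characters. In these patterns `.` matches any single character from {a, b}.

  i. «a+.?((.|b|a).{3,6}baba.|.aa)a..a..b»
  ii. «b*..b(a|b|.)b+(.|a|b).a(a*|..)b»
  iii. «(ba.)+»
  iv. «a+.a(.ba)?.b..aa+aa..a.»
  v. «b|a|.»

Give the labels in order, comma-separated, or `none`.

iv

i → no match
ii → no match
iii → no match — must start with `ba`
iv → match
v → no match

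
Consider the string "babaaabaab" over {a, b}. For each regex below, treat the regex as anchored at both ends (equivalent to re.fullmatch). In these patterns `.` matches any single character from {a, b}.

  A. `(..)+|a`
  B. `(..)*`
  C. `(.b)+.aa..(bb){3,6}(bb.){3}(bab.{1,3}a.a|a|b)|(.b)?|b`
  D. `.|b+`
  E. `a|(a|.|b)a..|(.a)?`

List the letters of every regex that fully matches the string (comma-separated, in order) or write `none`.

A, B

A → match
B → match
C → no match
D → no match
E → no match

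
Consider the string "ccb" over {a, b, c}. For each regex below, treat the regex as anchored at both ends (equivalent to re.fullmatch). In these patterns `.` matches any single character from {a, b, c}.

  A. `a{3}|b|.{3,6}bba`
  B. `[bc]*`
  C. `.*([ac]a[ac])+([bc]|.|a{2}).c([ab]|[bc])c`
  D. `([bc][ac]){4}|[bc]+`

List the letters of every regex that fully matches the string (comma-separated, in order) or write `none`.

A → no match
B → match
C → no match — must end with "c"
D → match

B, D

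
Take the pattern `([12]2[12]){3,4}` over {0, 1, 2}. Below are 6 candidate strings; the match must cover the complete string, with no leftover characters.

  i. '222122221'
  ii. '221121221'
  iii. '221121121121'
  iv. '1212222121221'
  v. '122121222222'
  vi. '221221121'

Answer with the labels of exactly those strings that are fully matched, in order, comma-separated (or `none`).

i. '222122221' → match
ii. '221121221' → match
iii. '221121121121' → match
iv → no match
v. '122121222222' → match
vi. '221221121' → match

i, ii, iii, v, vi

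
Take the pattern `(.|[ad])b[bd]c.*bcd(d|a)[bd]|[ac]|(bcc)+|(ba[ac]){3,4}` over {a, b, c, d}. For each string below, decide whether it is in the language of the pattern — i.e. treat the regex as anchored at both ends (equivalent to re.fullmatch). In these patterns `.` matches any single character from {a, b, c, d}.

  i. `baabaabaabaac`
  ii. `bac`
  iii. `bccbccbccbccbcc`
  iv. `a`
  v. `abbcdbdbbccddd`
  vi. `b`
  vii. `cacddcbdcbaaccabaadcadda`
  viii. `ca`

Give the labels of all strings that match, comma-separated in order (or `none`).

iii, iv

i → no match
ii → no match
iii → match
iv → match
v → no match
vi → no match
vii → no match
viii → no match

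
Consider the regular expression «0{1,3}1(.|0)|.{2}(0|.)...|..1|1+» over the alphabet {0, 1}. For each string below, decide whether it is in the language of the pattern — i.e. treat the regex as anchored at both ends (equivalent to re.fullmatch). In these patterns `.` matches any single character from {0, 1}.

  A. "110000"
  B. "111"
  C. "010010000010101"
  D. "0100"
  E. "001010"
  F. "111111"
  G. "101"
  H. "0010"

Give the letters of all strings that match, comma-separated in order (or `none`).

A, B, E, F, G, H

A → match
B → match
C → no match
D → no match
E → match
F → match
G → match
H → match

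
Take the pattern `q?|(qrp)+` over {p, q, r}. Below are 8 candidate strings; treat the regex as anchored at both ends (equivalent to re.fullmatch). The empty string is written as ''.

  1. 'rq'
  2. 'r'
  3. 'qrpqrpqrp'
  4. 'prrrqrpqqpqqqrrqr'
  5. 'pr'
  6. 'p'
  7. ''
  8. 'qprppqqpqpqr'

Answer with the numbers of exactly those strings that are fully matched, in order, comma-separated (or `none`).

1 → no match
2 → no match
3 → match
4 → no match
5 → no match
6 → no match
7 → match
8 → no match

3, 7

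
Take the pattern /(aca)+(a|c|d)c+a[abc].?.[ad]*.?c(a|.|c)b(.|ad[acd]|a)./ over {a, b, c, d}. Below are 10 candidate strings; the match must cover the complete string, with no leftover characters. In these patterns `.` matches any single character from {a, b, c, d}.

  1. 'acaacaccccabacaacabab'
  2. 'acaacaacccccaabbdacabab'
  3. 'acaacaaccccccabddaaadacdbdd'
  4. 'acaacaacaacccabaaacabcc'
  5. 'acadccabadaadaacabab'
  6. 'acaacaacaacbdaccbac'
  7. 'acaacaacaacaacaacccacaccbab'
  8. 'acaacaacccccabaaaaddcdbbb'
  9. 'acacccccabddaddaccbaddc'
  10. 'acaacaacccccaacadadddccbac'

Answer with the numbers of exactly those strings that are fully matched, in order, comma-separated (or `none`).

1, 2, 3, 4, 5, 6, 7, 8, 9, 10

1 → match
2 → match
3 → match
4 → match
5 → match
6 → match
7 → match
8 → match
9 → match
10 → match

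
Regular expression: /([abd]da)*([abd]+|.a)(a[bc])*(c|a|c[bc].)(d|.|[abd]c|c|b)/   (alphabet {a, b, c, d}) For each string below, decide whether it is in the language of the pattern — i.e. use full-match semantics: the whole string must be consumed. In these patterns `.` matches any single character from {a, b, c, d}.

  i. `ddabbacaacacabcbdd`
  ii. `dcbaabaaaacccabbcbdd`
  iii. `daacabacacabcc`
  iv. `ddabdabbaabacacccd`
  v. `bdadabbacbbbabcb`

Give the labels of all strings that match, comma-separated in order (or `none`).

iii

i → no match
ii → no match
iii → match
iv → no match
v → no match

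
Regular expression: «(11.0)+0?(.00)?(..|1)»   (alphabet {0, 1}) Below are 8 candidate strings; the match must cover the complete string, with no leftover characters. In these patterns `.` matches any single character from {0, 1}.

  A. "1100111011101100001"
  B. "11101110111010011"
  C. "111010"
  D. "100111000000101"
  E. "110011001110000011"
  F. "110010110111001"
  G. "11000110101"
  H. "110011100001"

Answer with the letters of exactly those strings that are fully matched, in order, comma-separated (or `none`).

A → match
B → match
C → match
D → no match — must start with "11"
E → match
F → no match
G → no match
H → match

A, B, C, E, H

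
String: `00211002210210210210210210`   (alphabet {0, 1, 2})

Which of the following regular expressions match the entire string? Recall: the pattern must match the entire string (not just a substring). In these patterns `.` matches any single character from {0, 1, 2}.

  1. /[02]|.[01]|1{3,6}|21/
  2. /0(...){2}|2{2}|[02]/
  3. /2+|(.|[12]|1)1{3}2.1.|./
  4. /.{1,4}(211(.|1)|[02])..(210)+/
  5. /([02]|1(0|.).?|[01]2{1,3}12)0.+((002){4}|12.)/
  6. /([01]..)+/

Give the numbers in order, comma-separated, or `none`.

1 → no match
2 → no match
3 → no match
4 → match
5 → no match
6 → no match

4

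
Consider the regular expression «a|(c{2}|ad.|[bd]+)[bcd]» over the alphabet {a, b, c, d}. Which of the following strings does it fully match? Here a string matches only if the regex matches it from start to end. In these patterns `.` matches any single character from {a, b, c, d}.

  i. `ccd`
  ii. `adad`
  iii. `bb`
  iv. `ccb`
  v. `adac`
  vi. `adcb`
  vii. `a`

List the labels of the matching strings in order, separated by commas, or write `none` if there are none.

i → match
ii → match
iii → match
iv → match
v → match
vi → match
vii → match

i, ii, iii, iv, v, vi, vii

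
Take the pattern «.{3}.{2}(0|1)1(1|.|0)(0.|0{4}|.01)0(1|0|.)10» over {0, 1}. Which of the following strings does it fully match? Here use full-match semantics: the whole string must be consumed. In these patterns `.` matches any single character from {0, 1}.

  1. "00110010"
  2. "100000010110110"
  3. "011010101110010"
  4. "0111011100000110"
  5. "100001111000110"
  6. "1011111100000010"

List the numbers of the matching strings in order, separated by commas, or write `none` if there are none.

4, 6

1 → no match
2 → no match
3 → no match
4 → match
5 → no match
6 → match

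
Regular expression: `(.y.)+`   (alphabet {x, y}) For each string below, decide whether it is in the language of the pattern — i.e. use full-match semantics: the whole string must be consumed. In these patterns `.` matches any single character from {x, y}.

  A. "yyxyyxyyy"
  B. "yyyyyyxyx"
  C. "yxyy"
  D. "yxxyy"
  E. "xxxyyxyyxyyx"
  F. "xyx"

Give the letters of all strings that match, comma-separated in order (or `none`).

A, B, F

A → match
B → match
C → no match
D → no match
E → no match
F → match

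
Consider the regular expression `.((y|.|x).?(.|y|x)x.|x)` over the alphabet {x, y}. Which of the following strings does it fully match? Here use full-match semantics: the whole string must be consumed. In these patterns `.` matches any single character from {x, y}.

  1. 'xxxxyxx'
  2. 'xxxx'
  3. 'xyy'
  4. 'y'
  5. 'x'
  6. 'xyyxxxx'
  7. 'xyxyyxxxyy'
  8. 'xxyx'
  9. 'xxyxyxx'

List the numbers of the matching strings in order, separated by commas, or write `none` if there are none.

1 → no match
2 → no match
3 → no match
4 → no match
5 → no match
6 → no match
7 → no match
8 → no match
9 → no match

none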